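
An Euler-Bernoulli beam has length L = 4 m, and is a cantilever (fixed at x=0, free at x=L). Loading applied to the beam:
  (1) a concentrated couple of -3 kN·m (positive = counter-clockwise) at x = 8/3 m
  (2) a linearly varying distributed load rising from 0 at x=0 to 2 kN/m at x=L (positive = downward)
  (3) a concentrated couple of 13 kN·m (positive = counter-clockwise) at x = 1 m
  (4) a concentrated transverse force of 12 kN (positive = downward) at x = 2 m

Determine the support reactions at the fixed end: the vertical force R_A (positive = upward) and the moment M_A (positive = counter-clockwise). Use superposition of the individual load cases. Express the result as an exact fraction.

R_A = 16 kN, M_A = 74/3 kN·m

Load 1 — applied couple M₀=-3 kN·m at a=8/3 m (b=L-a=4/3):
  R_A = 0 kN
  M_A = -M₀ = -(-3) = 3 kN·m
Load 2 — triangular load w₀=2 kN/m (0→w₀ over full span):
  R_A = w₀L/2 = 2·4/2 = 4 kN
  M_A = w₀L²/3 = 2·4²/3 = 32/3 kN·m
Load 3 — applied couple M₀=13 kN·m at a=1 m (b=L-a=3):
  R_A = 0 kN
  M_A = -M₀ = -13 kN·m
Load 4 — point force P=12 kN at a=2 m (b=L-a=2):
  R_A = P = 12 kN
  M_A = Pa = 12·2 = 24 kN·m
Superposition: R_A = 16 kN, M_A = 74/3 kN·m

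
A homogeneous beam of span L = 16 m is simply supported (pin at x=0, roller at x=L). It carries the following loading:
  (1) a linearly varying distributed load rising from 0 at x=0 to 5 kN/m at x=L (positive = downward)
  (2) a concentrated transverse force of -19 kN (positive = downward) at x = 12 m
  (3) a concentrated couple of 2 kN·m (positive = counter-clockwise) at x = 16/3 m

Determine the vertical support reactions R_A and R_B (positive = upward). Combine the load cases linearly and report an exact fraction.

Load 1 — triangular load w₀=5 kN/m (0→w₀ over full span):
  R_A = w₀L/6 = 5·16/6 = 40/3 kN
  R_B = w₀L/3 = 5·16/3 = 80/3 kN
Load 2 — point force P=-19 kN at a=12 m (b=L-a=4):
  R_A = Pb/L = (-19)·4/16 = -19/4 kN
  R_B = Pa/L = (-19)·12/16 = -57/4 kN
Load 3 — applied couple M₀=2 kN·m at a=16/3 m (b=L-a=32/3):
  R_A = M₀/L = 2/16 = 1/8 kN
  R_B = -M₀/L = -2/16 = -1/8 kN
Superposition: R_A = 209/24 kN, R_B = 295/24 kN

R_A = 209/24 kN, R_B = 295/24 kN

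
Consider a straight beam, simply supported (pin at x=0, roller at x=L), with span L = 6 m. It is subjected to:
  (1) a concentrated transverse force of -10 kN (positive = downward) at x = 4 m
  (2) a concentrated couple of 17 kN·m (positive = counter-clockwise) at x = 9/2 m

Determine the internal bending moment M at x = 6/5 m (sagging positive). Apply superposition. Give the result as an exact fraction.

M(6/5) = -3/5 kN·m

Load 1 — point force P=-10 kN at a=4 m (b=L-a=2):
  M_1 = Pbx/L  [x≤a] = (-10)·2·(6/5)/6 = -4 kN·m
Load 2 — applied couple M₀=17 kN·m at a=9/2 m (b=L-a=3/2):
  M_2 = M₀x/L  [x≤a] = 17·(6/5)/6 = 17/5 kN·m
Superposition: M = Σ M_i = -3/5 kN·m ≈ -0.600000 kN·m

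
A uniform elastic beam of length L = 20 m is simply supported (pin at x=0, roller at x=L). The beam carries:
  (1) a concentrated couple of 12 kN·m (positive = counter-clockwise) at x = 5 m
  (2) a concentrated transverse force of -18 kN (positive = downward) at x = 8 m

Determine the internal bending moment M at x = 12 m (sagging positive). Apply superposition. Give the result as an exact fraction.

M(12) = -312/5 kN·m

Load 1 — applied couple M₀=12 kN·m at a=5 m (b=L-a=15):
  M_1 = M₀x/L - M₀  [x>a] = 12·12/20 - 12 = -24/5 kN·m
Load 2 — point force P=-18 kN at a=8 m (b=L-a=12):
  M_2 = Pa(L-x)/L  [x>a] = (-18)·8·(20-12)/20 = -288/5 kN·m
Superposition: M = Σ M_i = -312/5 kN·m ≈ -62.400000 kN·m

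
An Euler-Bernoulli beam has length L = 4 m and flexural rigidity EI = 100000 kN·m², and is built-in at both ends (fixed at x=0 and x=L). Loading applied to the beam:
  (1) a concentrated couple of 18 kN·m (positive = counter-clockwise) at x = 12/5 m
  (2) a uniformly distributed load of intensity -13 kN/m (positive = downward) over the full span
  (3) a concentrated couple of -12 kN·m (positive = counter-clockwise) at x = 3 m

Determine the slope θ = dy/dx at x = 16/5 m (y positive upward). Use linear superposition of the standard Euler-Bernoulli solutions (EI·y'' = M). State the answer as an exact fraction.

Load 1 — applied couple M₀=18 kN·m at a=12/5 m (b=L-a=8/5):
  θ_1 = (R_Ax²/2 - M_Ax - M₀(x-a))/EI  [x>a] with R_A=162/25, M_A=144/25 = ((162/25)·(16/5)²/2 - (144/25)·(16/5) - 18·((16/5)-(12/5)))/100000 = 27/7812500 rad
Load 2 — uniform load w=-13 kN/m over full span:
  θ_2 = -wx(L-x)(L-2x)/(12EI) = -(-13)·(16/5)·(4-(16/5))·(4-2·(16/5))/(12·100000) = -26/390625 rad
Load 3 — applied couple M₀=-12 kN·m at a=3 m (b=L-a=1):
  θ_3 = (R_Ax²/2 - M_Ax - M₀(x-a))/EI  [x>a] with R_A=-27/8, M_A=-15/4 = ((-27/8)·(16/5)²/2 - (-15/4)·(16/5) - (-12)·((16/5)-3))/100000 = -9/312500 rad
Superposition: θ = Σ θ_i = -359/3906250 rad ≈ -0.000092 rad

θ(16/5) = -359/3906250 rad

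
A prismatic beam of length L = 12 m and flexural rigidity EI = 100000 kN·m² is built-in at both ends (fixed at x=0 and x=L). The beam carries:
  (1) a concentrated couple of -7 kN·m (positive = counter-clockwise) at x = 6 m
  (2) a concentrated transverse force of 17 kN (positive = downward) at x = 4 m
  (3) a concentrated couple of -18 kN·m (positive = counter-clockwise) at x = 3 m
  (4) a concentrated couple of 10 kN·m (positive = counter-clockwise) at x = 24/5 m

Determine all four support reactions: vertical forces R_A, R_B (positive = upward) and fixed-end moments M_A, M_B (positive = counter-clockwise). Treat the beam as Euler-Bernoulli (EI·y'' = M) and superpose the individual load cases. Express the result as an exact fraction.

R_A = 24257/2160 kN, M_A = 11897/360 kN·m, R_B = 12463/2160 kN, M_B = -6943/360 kN·m

Load 1 — applied couple M₀=-7 kN·m at a=6 m (b=L-a=6):
  R_A = 6M₀ab/L³ = 6·(-7)·6·6/12³ = -7/8 kN
  M_A = M₀b(2a-b)/L² = (-7)·6·(2·6-6)/12² = -7/4 kN·m
  R_B = -6M₀ab/L³ = -6·(-7)·6·6/12³ = 7/8 kN
  M_B = M₀a(2b-a)/L² = (-7)·6·(2·6-6)/12² = -7/4 kN·m
Load 2 — point force P=17 kN at a=4 m (b=L-a=8):
  R_A = Pb²(3a+b)/L³ = 17·8²·(3·4+8)/12³ = 340/27 kN
  M_A = Pab²/L² = 17·4·8²/12² = 272/9 kN·m
  R_B = Pa²(a+3b)/L³ = 17·4²·(4+3·8)/12³ = 119/27 kN
  M_B = -Pa²b/L² = -17·4²·8/12² = -136/9 kN·m
Load 3 — applied couple M₀=-18 kN·m at a=3 m (b=L-a=9):
  R_A = 6M₀ab/L³ = 6·(-18)·3·9/12³ = -27/16 kN
  M_A = M₀b(2a-b)/L² = (-18)·9·(2·3-9)/12² = 27/8 kN·m
  R_B = -6M₀ab/L³ = -6·(-18)·3·9/12³ = 27/16 kN
  M_B = M₀a(2b-a)/L² = (-18)·3·(2·9-3)/12² = -45/8 kN·m
Load 4 — applied couple M₀=10 kN·m at a=24/5 m (b=L-a=36/5):
  R_A = 6M₀ab/L³ = 6·10·(24/5)·(36/5)/12³ = 6/5 kN
  M_A = M₀b(2a-b)/L² = 10·(36/5)·(2·(24/5)-(36/5))/12² = 6/5 kN·m
  R_B = -6M₀ab/L³ = -6·10·(24/5)·(36/5)/12³ = -6/5 kN
  M_B = M₀a(2b-a)/L² = 10·(24/5)·(2·(36/5)-(24/5))/12² = 16/5 kN·m
Superposition: R_A = 24257/2160 kN, M_A = 11897/360 kN·m, R_B = 12463/2160 kN, M_B = -6943/360 kN·m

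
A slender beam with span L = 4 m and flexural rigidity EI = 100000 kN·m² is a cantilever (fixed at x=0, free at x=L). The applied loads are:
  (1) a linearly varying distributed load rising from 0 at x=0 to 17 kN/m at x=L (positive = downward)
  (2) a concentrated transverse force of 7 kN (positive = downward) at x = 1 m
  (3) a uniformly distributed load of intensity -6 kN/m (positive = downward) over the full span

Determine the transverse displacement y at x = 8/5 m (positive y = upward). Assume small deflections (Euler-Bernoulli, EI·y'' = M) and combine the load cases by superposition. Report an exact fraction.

y(8/5) = -4776841/9375000000 m

Load 1 — triangular load w₀=17 kN/m (0→w₀ over full span):
  y_1 = (w₀Lx³/12-w₀L²x²/6-w₀x⁵/(120L))/EI = (17·4·(8/5)³/12-17·4²·(8/5)²/6-17·(8/5)⁵/(120·4))/100000 = -136544/146484375 m
Load 2 — point force P=7 kN at a=1 m (b=L-a=3):
  y_2 = -Pa²(3x-a)/(6EI)  [x>a] = -7·1²·(3·(8/5)-1)/(6·100000) = -133/3000000 m
Load 3 — uniform load w=-6 kN/m over full span:
  y_3 = -wx²(x²-4Lx+6L²)/(24EI) = -(-6)·(8/5)²·((8/5)²-4·4·(8/5)+6·4²)/(24·100000) = 912/1953125 m
Superposition: y = Σ y_i = -4776841/9375000000 m ≈ -0.000510 m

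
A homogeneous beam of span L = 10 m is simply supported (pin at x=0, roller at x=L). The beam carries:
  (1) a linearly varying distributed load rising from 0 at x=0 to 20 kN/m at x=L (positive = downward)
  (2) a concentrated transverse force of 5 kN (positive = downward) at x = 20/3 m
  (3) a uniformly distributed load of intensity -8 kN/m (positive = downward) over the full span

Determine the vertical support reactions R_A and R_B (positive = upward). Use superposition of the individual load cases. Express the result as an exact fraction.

R_A = -5 kN, R_B = 30 kN

Load 1 — triangular load w₀=20 kN/m (0→w₀ over full span):
  R_A = w₀L/6 = 20·10/6 = 100/3 kN
  R_B = w₀L/3 = 20·10/3 = 200/3 kN
Load 2 — point force P=5 kN at a=20/3 m (b=L-a=10/3):
  R_A = Pb/L = 5·(10/3)/10 = 5/3 kN
  R_B = Pa/L = 5·(20/3)/10 = 10/3 kN
Load 3 — uniform load w=-8 kN/m over full span:
  R_A = wL/2 = (-8)·10/2 = -40 kN
  R_B = wL/2 = (-8)·10/2 = -40 kN
Superposition: R_A = -5 kN, R_B = 30 kN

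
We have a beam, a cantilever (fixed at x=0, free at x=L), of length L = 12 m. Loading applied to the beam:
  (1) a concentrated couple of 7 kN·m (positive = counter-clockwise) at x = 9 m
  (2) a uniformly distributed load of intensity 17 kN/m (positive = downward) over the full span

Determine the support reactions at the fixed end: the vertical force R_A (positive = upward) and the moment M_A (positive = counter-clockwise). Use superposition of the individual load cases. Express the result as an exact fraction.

R_A = 204 kN, M_A = 1217 kN·m

Load 1 — applied couple M₀=7 kN·m at a=9 m (b=L-a=3):
  R_A = 0 kN
  M_A = -M₀ = -7 kN·m
Load 2 — uniform load w=17 kN/m over full span:
  R_A = wL = 17·12 = 204 kN
  M_A = wL²/2 = 17·12²/2 = 1224 kN·m
Superposition: R_A = 204 kN, M_A = 1217 kN·m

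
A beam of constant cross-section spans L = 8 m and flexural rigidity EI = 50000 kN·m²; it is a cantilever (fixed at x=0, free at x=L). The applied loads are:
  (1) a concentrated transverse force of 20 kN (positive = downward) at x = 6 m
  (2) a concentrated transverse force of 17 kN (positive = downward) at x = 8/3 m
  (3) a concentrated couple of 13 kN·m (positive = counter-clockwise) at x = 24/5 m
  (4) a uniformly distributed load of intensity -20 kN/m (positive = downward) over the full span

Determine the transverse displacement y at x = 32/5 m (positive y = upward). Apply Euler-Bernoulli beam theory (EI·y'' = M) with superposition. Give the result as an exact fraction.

y(32/5) = 3700231/31640625 m

Load 1 — point force P=20 kN at a=6 m (b=L-a=2):
  y_1 = -Pa²(3x-a)/(6EI)  [x>a] = -20·6²·(3·(32/5)-6)/(6·50000) = -99/3125 m
Load 2 — point force P=17 kN at a=8/3 m (b=L-a=16/3):
  y_2 = -Pa²(3x-a)/(6EI)  [x>a] = -17·(8/3)²·(3·(32/5)-(8/3))/(6·50000) = -8432/1265625 m
Load 3 — applied couple M₀=13 kN·m at a=24/5 m (b=L-a=16/5):
  y_3 = M₀a(2x-a)/(2EI)  [x>a] = 13·(24/5)·(2·(32/5)-(24/5))/(2·50000) = 78/15625 m
Load 4 — uniform load w=-20 kN/m over full span:
  y_4 = -wx²(x²-4Lx+6L²)/(24EI) = -(-20)·(32/5)²·((32/5)²-4·8·(32/5)+6·8²)/(24·50000) = 176128/1171875 m
Superposition: y = Σ y_i = 3700231/31640625 m ≈ 0.116946 m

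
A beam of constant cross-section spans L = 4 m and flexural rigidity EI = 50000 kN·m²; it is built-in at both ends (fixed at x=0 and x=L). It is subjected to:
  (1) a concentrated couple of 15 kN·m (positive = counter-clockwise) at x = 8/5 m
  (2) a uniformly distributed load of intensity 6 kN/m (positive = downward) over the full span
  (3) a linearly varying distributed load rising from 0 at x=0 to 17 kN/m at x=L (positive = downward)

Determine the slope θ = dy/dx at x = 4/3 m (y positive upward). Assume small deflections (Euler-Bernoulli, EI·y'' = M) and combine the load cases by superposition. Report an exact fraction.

θ(4/3) = -1079/15187500 rad

Load 1 — applied couple M₀=15 kN·m at a=8/5 m (b=L-a=12/5):
  θ_1 = (R_Ax²/2 - M_Ax)/EI  [x≤a] with R_A=27/5, M_A=9/5 = ((27/5)·(4/3)²/2 - (9/5)·(4/3))/50000 = 3/62500 rad
Load 2 — uniform load w=6 kN/m over full span:
  θ_2 = -wx(L-x)(L-2x)/(12EI) = -6·(4/3)·(4-(4/3))·(4-2·(4/3))/(12·50000) = -4/84375 rad
Load 3 — triangular load w₀=17 kN/m (0→w₀ over full span):
  θ_3 = -w₀(2x(L-x)(L-2x)(x+2L)+x²(L-x)²)/(120LEI) = -17·(2·(4/3)·(4-(4/3))·(4-2·(4/3))·((4/3)+2·4)+(4/3)²·(4-(4/3))²)/(120·4·50000) = -272/3796875 rad
Superposition: θ = Σ θ_i = -1079/15187500 rad ≈ -0.000071 rad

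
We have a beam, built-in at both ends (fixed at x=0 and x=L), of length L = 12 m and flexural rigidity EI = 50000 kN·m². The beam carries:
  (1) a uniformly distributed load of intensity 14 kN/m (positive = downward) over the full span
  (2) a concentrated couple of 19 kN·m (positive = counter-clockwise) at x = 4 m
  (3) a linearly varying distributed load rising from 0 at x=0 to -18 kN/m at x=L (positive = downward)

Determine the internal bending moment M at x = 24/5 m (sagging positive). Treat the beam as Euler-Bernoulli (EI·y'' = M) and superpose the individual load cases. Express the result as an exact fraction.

Load 1 — uniform load w=14 kN/m over full span:
  M_1 = wLx/2 - wL²/12 - wx²/2 = 14·12·(24/5)/2 - 14·12²/12 - 14·(24/5)²/2 = 1848/25 kN·m
Load 2 — applied couple M₀=19 kN·m at a=4 m (b=L-a=8):
  M_2 = R_Ax - M_A - M₀  [x>a] with R_A=19/9, M_A=0 = (19/9)·(24/5) - 0 - 19 = -133/15 kN·m
Load 3 — triangular load w₀=-18 kN/m (0→w₀ over full span):
  M_3 = 3w₀Lx/20 - w₀L²/30 - w₀x³/(6L) = 3·(-18)·12·(24/5)/20 - (-18)·12²/30 - (-18)·(24/5)³/(6·12) = -5184/125 kN·m
Superposition: M = Σ M_i = 8843/375 kN·m ≈ 23.581333 kN·m

M(24/5) = 8843/375 kN·m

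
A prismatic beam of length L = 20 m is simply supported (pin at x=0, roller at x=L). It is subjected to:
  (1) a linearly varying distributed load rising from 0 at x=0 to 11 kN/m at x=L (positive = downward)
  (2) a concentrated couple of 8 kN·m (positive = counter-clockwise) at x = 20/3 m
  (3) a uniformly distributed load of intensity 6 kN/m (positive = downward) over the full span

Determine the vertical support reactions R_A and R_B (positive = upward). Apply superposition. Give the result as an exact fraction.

R_A = 1456/15 kN, R_B = 1994/15 kN

Load 1 — triangular load w₀=11 kN/m (0→w₀ over full span):
  R_A = w₀L/6 = 11·20/6 = 110/3 kN
  R_B = w₀L/3 = 11·20/3 = 220/3 kN
Load 2 — applied couple M₀=8 kN·m at a=20/3 m (b=L-a=40/3):
  R_A = M₀/L = 8/20 = 2/5 kN
  R_B = -M₀/L = -8/20 = -2/5 kN
Load 3 — uniform load w=6 kN/m over full span:
  R_A = wL/2 = 6·20/2 = 60 kN
  R_B = wL/2 = 6·20/2 = 60 kN
Superposition: R_A = 1456/15 kN, R_B = 1994/15 kN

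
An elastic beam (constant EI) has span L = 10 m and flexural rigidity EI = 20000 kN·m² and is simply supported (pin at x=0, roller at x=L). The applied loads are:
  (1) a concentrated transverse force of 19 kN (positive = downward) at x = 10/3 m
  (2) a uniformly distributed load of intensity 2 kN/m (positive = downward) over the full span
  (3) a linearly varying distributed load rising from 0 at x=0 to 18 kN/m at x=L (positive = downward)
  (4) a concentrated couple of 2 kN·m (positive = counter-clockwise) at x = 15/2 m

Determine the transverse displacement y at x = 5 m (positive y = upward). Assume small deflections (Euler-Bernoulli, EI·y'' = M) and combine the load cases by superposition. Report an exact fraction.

Load 1 — point force P=19 kN at a=10/3 m (b=L-a=20/3):
  y_1 = -Pa(L-x)(2Lx-a²-x²)/(6LEI)  [x>a] = -19·(10/3)·(10-5)·(2·10·5-(10/3)²-5²)/(6·10·20000) = -437/25920 m
Load 2 — uniform load w=2 kN/m over full span:
  y_2 = -wx(L³-2Lx²+x³)/(24EI) = -2·5·(10³-2·10·5²+5³)/(24·20000) = -5/384 m
Load 3 — triangular load w₀=18 kN/m (0→w₀ over full span):
  y_3 = -w₀x(7L⁴-10L²x²+3x⁴)/(360LEI) = -18·5·(7·10⁴-10·10²·5²+3·5⁴)/(360·10·20000) = -15/256 m
Load 4 — applied couple M₀=2 kN·m at a=15/2 m (b=L-a=5/2):
  y_4 = (M₀x³/(6L)+C₁x)/EI  [x≤a] with C₁=M₀(3b²-L²)/(6L)=-65/24 = (2·5³/(6·10)+(-65/24)·5)/20000 = -3/6400 m
Superposition: y = Σ y_i = -11527/129600 m ≈ -0.088943 m

y(5) = -11527/129600 m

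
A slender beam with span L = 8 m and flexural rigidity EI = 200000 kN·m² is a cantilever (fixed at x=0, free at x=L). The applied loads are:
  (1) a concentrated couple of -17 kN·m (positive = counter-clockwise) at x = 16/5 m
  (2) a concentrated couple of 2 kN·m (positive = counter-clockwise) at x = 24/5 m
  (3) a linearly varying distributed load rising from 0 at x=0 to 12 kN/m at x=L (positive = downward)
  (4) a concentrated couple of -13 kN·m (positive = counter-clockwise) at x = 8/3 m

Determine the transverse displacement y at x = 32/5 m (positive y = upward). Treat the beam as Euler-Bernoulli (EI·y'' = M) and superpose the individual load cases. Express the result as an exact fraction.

Load 1 — applied couple M₀=-17 kN·m at a=16/5 m (b=L-a=24/5):
  y_1 = M₀a(2x-a)/(2EI)  [x>a] = (-17)·(16/5)·(2·(32/5)-(16/5))/(2·200000) = -102/78125 m
Load 2 — applied couple M₀=2 kN·m at a=24/5 m (b=L-a=16/5):
  y_2 = M₀a(2x-a)/(2EI)  [x>a] = 2·(24/5)·(2·(32/5)-(24/5))/(2·200000) = 3/15625 m
Load 3 — triangular load w₀=12 kN/m (0→w₀ over full span):
  y_3 = (w₀Lx³/12-w₀L²x²/6-w₀x⁵/(120L))/EI = (12·8·(32/5)³/12-12·8²·(32/5)²/6-12·(32/5)⁵/(120·8))/200000 = -800768/48828125 m
Load 4 — applied couple M₀=-13 kN·m at a=8/3 m (b=L-a=16/3):
  y_4 = M₀a(2x-a)/(2EI)  [x>a] = (-13)·(8/3)·(2·(32/5)-(8/3))/(2·200000) = -247/281250 m
Superposition: y = Σ y_i = -16164449/878906250 m ≈ -0.018392 m

y(32/5) = -16164449/878906250 m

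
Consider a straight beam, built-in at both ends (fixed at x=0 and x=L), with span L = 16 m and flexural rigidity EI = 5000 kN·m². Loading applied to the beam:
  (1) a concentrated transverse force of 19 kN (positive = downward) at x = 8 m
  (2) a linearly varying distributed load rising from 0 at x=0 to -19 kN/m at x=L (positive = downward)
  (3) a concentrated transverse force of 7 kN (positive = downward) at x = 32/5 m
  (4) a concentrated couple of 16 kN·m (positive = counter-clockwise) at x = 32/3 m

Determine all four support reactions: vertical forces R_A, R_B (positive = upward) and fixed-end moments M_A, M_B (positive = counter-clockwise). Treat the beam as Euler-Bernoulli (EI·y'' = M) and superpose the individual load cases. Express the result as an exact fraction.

Load 1 — point force P=19 kN at a=8 m (b=L-a=8):
  R_A = Pb²(3a+b)/L³ = 19·8²·(3·8+8)/16³ = 19/2 kN
  M_A = Pab²/L² = 19·8·8²/16² = 38 kN·m
  R_B = Pa²(a+3b)/L³ = 19·8²·(8+3·8)/16³ = 19/2 kN
  M_B = -Pa²b/L² = -19·8²·8/16² = -38 kN·m
Load 2 — triangular load w₀=-19 kN/m (0→w₀ over full span):
  R_A = 3w₀L/20 = 3·(-19)·16/20 = -228/5 kN
  M_A = w₀L²/30 = (-19)·16²/30 = -2432/15 kN·m
  R_B = 7w₀L/20 = 7·(-19)·16/20 = -532/5 kN
  M_B = -w₀L²/20 = -(-19)·16²/20 = 1216/5 kN·m
Load 3 — point force P=7 kN at a=32/5 m (b=L-a=48/5):
  R_A = Pb²(3a+b)/L³ = 7·(48/5)²·(3·(32/5)+(48/5))/16³ = 567/125 kN
  M_A = Pab²/L² = 7·(32/5)·(48/5)²/16² = 2016/125 kN·m
  R_B = Pa²(a+3b)/L³ = 7·(32/5)²·((32/5)+3·(48/5))/16³ = 308/125 kN
  M_B = -Pa²b/L² = -7·(32/5)²·(48/5)/16² = -1344/125 kN·m
Load 4 — applied couple M₀=16 kN·m at a=32/3 m (b=L-a=16/3):
  R_A = 6M₀ab/L³ = 6·16·(32/3)·(16/3)/16³ = 4/3 kN
  M_A = M₀b(2a-b)/L² = 16·(16/3)·(2·(32/3)-(16/3))/16² = 16/3 kN·m
  R_B = -6M₀ab/L³ = -6·16·(32/3)·(16/3)/16³ = -4/3 kN
  M_B = M₀a(2b-a)/L² = 16·(32/3)·(2·(16/3)-(32/3))/16² = 0 kN·m
Superposition: R_A = -22673/750 kN, M_A = -12834/125 kN·m, R_B = -71827/750 kN, M_B = 24306/125 kN·m

R_A = -22673/750 kN, M_A = -12834/125 kN·m, R_B = -71827/750 kN, M_B = 24306/125 kN·m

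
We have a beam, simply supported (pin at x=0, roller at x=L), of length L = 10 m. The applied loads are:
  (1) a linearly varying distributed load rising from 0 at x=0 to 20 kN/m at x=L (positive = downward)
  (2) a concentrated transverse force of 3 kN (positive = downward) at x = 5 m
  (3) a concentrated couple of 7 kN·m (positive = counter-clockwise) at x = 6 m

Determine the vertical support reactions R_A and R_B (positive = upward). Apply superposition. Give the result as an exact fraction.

R_A = 533/15 kN, R_B = 1012/15 kN

Load 1 — triangular load w₀=20 kN/m (0→w₀ over full span):
  R_A = w₀L/6 = 20·10/6 = 100/3 kN
  R_B = w₀L/3 = 20·10/3 = 200/3 kN
Load 2 — point force P=3 kN at a=5 m (b=L-a=5):
  R_A = Pb/L = 3·5/10 = 3/2 kN
  R_B = Pa/L = 3·5/10 = 3/2 kN
Load 3 — applied couple M₀=7 kN·m at a=6 m (b=L-a=4):
  R_A = M₀/L = 7/10 kN
  R_B = -M₀/L = -7/10 kN
Superposition: R_A = 533/15 kN, R_B = 1012/15 kN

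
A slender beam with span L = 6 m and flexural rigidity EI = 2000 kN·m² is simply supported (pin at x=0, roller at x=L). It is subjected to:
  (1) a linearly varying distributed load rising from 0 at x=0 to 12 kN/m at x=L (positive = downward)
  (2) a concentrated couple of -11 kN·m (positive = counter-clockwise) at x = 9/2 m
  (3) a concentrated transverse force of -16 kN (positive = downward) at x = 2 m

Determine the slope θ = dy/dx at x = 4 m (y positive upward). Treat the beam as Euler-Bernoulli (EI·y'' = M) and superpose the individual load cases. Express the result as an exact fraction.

θ(4) = 547/1440000 rad

Load 1 — triangular load w₀=12 kN/m (0→w₀ over full span):
  θ_1 = -w₀(7L⁴-30L²x²+15x⁴)/(360LEI) = -12·(7·6⁴-30·6²·4²+15·4⁴)/(360·6·2000) = 91/7500 rad
Load 2 — applied couple M₀=-11 kN·m at a=9/2 m (b=L-a=3/2):
  θ_2 = (M₀x²/(2L)+C₁)/EI  [x≤a] with C₁=M₀(3b²-L²)/(6L)=143/16 = ((-11)·4²/(2·6)+(143/16))/2000 = -11/3840 rad
Load 3 — point force P=-16 kN at a=2 m (b=L-a=4):
  θ_3 = -Pa(2L²-6Lx+3x²+a²)/(6LEI)  [x>a] = -(-16)·2·(2·6²-6·6·4+3·4²+2²)/(6·6·2000) = -2/225 rad
Superposition: θ = Σ θ_i = 547/1440000 rad ≈ 0.000380 rad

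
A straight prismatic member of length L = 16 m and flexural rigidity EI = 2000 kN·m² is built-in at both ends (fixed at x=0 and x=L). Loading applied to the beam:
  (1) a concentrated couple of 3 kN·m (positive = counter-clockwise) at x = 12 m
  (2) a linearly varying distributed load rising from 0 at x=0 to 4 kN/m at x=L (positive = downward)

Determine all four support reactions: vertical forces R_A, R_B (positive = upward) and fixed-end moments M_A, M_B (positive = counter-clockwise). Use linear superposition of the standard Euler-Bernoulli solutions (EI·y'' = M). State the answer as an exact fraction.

R_A = 6279/640 kN, M_A = 8417/240 kN·m, R_B = 14201/640 kN, M_B = -4141/80 kN·m

Load 1 — applied couple M₀=3 kN·m at a=12 m (b=L-a=4):
  R_A = 6M₀ab/L³ = 6·3·12·4/16³ = 27/128 kN
  M_A = M₀b(2a-b)/L² = 3·4·(2·12-4)/16² = 15/16 kN·m
  R_B = -6M₀ab/L³ = -6·3·12·4/16³ = -27/128 kN
  M_B = M₀a(2b-a)/L² = 3·12·(2·4-12)/16² = -9/16 kN·m
Load 2 — triangular load w₀=4 kN/m (0→w₀ over full span):
  R_A = 3w₀L/20 = 3·4·16/20 = 48/5 kN
  M_A = w₀L²/30 = 4·16²/30 = 512/15 kN·m
  R_B = 7w₀L/20 = 7·4·16/20 = 112/5 kN
  M_B = -w₀L²/20 = -4·16²/20 = -256/5 kN·m
Superposition: R_A = 6279/640 kN, M_A = 8417/240 kN·m, R_B = 14201/640 kN, M_B = -4141/80 kN·m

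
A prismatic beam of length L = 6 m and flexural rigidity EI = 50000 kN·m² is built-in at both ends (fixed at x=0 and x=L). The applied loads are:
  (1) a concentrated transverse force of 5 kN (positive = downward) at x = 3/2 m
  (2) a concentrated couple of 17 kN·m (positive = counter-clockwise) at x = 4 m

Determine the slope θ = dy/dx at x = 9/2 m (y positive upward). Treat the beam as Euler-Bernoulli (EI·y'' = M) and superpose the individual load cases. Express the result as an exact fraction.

Load 1 — point force P=5 kN at a=3/2 m (b=L-a=9/2):
  θ_1 = Pa²(L-x)(2bL-(3b+a)(L-x))/(2L³EI)  [x>a] = 5·(3/2)²·(6-(9/2))·(2·(9/2)·6-(3·(9/2)+(3/2))·(6-(9/2)))/(2·6³·50000) = 63/2560000 rad
Load 2 — applied couple M₀=17 kN·m at a=4 m (b=L-a=2):
  θ_2 = (R_Ax²/2 - M_Ax - M₀(x-a))/EI  [x>a] with R_A=34/9, M_A=17/3 = ((34/9)·(9/2)²/2 - (17/3)·(9/2) - 17·((9/2)-4))/50000 = 17/200000 rad
Superposition: θ = Σ θ_i = 1403/12800000 rad ≈ 0.000110 rad

θ(9/2) = 1403/12800000 rad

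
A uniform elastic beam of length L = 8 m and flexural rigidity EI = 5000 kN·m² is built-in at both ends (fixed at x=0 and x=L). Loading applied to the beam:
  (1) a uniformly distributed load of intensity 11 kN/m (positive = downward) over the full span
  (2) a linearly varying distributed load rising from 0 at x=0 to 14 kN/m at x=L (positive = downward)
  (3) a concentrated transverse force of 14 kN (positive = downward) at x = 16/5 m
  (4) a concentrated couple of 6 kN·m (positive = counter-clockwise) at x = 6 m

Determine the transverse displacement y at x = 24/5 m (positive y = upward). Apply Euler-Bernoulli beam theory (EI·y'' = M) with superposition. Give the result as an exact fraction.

Load 1 — uniform load w=11 kN/m over full span:
  y_1 = -wx²(L-x)²/(24EI) = -11·(24/5)²·(8-(24/5))²/(24·5000) = -8448/390625 m
Load 2 — triangular load w₀=14 kN/m (0→w₀ over full span):
  y_2 = -w₀x²(L-x)²(x+2L)/(120LEI) = -14·(24/5)²·(8-(24/5))²·((24/5)+2·8)/(120·8·5000) = -139776/9765625 m
Load 3 — point force P=14 kN at a=16/5 m (b=L-a=24/5):
  y_3 = -Pa²(L-x)²(3bL-(3b+a)(L-x))/(6L³EI)  [x>a] = -14·(16/5)²·(8-(24/5))²·(3·(24/5)·8-(3·(24/5)+(16/5))·(8-(24/5)))/(6·8³·5000) = -164864/29296875 m
Load 4 — applied couple M₀=6 kN·m at a=6 m (b=L-a=2):
  y_4 = (R_Ax³/6 - M_Ax²/2)/EI  [x≤a] with R_A=27/32, M_A=15/8 = ((27/32)·(24/5)³/6 - (15/8)·(24/5)²/2)/5000 = -189/156250 m
Superposition: y = Σ y_i = -2506459/58593750 m ≈ -0.042777 m

y(24/5) = -2506459/58593750 m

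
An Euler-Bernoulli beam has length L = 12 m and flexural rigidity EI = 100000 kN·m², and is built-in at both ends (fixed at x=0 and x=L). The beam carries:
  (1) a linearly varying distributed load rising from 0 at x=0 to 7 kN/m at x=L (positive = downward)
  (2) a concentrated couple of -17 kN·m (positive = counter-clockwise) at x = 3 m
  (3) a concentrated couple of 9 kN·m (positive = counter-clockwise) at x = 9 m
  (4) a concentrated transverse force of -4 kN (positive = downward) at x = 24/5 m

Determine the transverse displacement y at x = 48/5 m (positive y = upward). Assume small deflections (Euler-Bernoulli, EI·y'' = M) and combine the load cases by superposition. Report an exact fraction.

y(48/5) = -9288/9765625 m

Load 1 — triangular load w₀=7 kN/m (0→w₀ over full span):
  y_1 = -w₀x²(L-x)²(x+2L)/(120LEI) = -7·(48/5)²·(12-(48/5))²·((48/5)+2·12)/(120·12·100000) = -42336/48828125 m
Load 2 — applied couple M₀=-17 kN·m at a=3 m (b=L-a=9):
  y_2 = (R_Ax³/6 - M_Ax²/2 - M₀(x-a)²/2)/EI  [x>a] with R_A=-51/32, M_A=51/16 = ((-51/32)·(48/5)³/6 - (51/16)·(48/5)²/2 - (-17)·((48/5)-3)²/2)/100000 = -2907/25000000 m
Load 3 — applied couple M₀=9 kN·m at a=9 m (b=L-a=3):
  y_3 = (R_Ax³/6 - M_Ax²/2 - M₀(x-a)²/2)/EI  [x>a] with R_A=27/32, M_A=45/16 = ((27/32)·(48/5)³/6 - (45/16)·(48/5)²/2 - 9·((48/5)-9)²/2)/100000 = -1701/25000000 m
Load 4 — point force P=-4 kN at a=24/5 m (b=L-a=36/5):
  y_4 = -Pa²(L-x)²(3bL-(3b+a)(L-x))/(6L³EI)  [x>a] = -(-4)·(24/5)²·(12-(48/5))²·(3·(36/5)·12-(3·(36/5)+(24/5))·(12-(48/5)))/(6·12³·100000) = 4896/48828125 m
Superposition: y = Σ y_i = -9288/9765625 m ≈ -0.000951 m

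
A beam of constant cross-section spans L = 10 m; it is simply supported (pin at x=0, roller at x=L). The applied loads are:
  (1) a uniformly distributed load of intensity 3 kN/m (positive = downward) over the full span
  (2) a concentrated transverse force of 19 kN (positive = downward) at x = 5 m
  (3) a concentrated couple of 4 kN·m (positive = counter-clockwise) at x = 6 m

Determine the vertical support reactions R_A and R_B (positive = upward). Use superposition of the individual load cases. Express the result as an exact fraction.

Load 1 — uniform load w=3 kN/m over full span:
  R_A = wL/2 = 3·10/2 = 15 kN
  R_B = wL/2 = 3·10/2 = 15 kN
Load 2 — point force P=19 kN at a=5 m (b=L-a=5):
  R_A = Pb/L = 19·5/10 = 19/2 kN
  R_B = Pa/L = 19·5/10 = 19/2 kN
Load 3 — applied couple M₀=4 kN·m at a=6 m (b=L-a=4):
  R_A = M₀/L = 4/10 = 2/5 kN
  R_B = -M₀/L = -4/10 = -2/5 kN
Superposition: R_A = 249/10 kN, R_B = 241/10 kN

R_A = 249/10 kN, R_B = 241/10 kN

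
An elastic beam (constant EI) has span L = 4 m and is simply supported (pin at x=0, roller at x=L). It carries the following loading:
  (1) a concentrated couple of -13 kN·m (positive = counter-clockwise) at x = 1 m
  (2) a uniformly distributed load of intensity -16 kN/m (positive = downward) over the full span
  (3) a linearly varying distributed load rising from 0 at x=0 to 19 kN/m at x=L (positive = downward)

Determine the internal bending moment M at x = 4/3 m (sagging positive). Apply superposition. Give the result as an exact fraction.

M(4/3) = -386/81 kN·m

Load 1 — applied couple M₀=-13 kN·m at a=1 m (b=L-a=3):
  M_1 = M₀x/L - M₀  [x>a] = (-13)·(4/3)/4 - (-13) = 26/3 kN·m
Load 2 — uniform load w=-16 kN/m over full span:
  M_2 = wx(L-x)/2 = (-16)·(4/3)·(4-(4/3))/2 = -256/9 kN·m
Load 3 — triangular load w₀=19 kN/m (0→w₀ over full span):
  M_3 = w₀Lx/6 - w₀x³/(6L) = 19·4·(4/3)/6 - 19·(4/3)³/(6·4) = 1216/81 kN·m
Superposition: M = Σ M_i = -386/81 kN·m ≈ -4.765432 kN·m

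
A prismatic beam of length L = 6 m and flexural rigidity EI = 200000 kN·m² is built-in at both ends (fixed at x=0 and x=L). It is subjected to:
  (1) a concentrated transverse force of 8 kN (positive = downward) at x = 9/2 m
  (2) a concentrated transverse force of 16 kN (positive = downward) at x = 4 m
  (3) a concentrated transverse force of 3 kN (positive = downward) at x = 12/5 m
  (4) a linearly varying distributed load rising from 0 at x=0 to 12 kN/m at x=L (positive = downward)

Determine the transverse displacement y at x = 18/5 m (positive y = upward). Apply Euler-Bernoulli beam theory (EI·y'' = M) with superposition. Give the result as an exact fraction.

y(18/5) = -1269891/6250000000 m

Load 1 — point force P=8 kN at a=9/2 m (b=L-a=3/2):
  y_1 = -Pb²x²(3aL-(3a+b)x)/(6L³EI)  [x≤a] = -8·(3/2)²·(18/5)²·(3·(9/2)·6-(3·(9/2)+(3/2))·(18/5))/(6·6³·200000) = -243/10000000 m
Load 2 — point force P=16 kN at a=4 m (b=L-a=2):
  y_2 = -Pb²x²(3aL-(3a+b)x)/(6L³EI)  [x≤a] = -16·2²·(18/5)²·(3·4·6-(3·4+2)·(18/5))/(6·6³·200000) = -27/390625 m
Load 3 — point force P=3 kN at a=12/5 m (b=L-a=18/5):
  y_3 = -Pa²(L-x)²(3bL-(3b+a)(L-x))/(6L³EI)  [x>a] = -3·(12/5)²·(6-(18/5))²·(3·(18/5)·6-(3·(18/5)+(12/5))·(6-(18/5)))/(6·6³·200000) = -621/48828125 m
Load 4 — triangular load w₀=12 kN/m (0→w₀ over full span):
  y_4 = -w₀x²(L-x)²(x+2L)/(120LEI) = -12·(18/5)²·(6-(18/5))²·((18/5)+2·6)/(120·6·200000) = -9477/97656250 m
Superposition: y = Σ y_i = -1269891/6250000000 m ≈ -0.000203 m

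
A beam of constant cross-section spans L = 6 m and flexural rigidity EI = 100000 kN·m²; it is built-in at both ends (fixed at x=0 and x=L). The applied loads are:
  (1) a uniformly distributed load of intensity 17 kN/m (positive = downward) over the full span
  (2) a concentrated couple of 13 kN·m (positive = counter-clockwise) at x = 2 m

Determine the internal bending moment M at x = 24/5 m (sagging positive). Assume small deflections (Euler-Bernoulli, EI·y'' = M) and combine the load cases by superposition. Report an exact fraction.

M(24/5) = -88/75 kN·m

Load 1 — uniform load w=17 kN/m over full span:
  M_1 = wLx/2 - wL²/12 - wx²/2 = 17·6·(24/5)/2 - 17·6²/12 - 17·(24/5)²/2 = -51/25 kN·m
Load 2 — applied couple M₀=13 kN·m at a=2 m (b=L-a=4):
  M_2 = R_Ax - M_A - M₀  [x>a] with R_A=26/9, M_A=0 = (26/9)·(24/5) - 0 - 13 = 13/15 kN·m
Superposition: M = Σ M_i = -88/75 kN·m ≈ -1.173333 kN·m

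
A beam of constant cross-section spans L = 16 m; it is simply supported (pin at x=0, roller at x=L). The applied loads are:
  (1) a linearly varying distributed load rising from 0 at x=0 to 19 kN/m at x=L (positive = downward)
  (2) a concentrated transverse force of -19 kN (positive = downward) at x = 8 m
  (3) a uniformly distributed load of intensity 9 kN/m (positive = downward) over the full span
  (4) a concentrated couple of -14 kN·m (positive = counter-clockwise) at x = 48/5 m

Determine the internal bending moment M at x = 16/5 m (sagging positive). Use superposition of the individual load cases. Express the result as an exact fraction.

Load 1 — triangular load w₀=19 kN/m (0→w₀ over full span):
  M_1 = w₀Lx/6 - w₀x³/(6L) = 19·16·(16/5)/6 - 19·(16/5)³/(6·16) = 19456/125 kN·m
Load 2 — point force P=-19 kN at a=8 m (b=L-a=8):
  M_2 = Pbx/L  [x≤a] = (-19)·8·(16/5)/16 = -152/5 kN·m
Load 3 — uniform load w=9 kN/m over full span:
  M_3 = wx(L-x)/2 = 9·(16/5)·(16-(16/5))/2 = 4608/25 kN·m
Load 4 — applied couple M₀=-14 kN·m at a=48/5 m (b=L-a=32/5):
  M_4 = M₀x/L  [x≤a] = (-14)·(16/5)/16 = -14/5 kN·m
Superposition: M = Σ M_i = 38346/125 kN·m ≈ 306.768000 kN·m

M(16/5) = 38346/125 kN·m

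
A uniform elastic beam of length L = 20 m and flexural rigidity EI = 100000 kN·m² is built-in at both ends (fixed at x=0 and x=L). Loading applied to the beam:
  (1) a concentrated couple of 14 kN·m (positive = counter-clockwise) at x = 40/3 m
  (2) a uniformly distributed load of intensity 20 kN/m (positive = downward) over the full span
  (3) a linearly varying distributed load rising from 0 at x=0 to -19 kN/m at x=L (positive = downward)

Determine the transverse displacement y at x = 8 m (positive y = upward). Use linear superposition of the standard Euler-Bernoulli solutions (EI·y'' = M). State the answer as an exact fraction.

Load 1 — applied couple M₀=14 kN·m at a=40/3 m (b=L-a=20/3):
  y_1 = (R_Ax³/6 - M_Ax²/2)/EI  [x≤a] with R_A=14/15, M_A=14/3 = ((14/15)·8³/6 - (14/3)·8²/2)/100000 = -98/140625 m
Load 2 — uniform load w=20 kN/m over full span:
  y_2 = -wx²(L-x)²/(24EI) = -20·8²·(20-8)²/(24·100000) = -48/625 m
Load 3 — triangular load w₀=-19 kN/m (0→w₀ over full span):
  y_3 = -w₀x²(L-x)²(x+2L)/(120LEI) = -(-19)·8²·(20-8)²·(8+2·20)/(120·20·100000) = 2736/78125 m
Superposition: y = Σ y_i = -29866/703125 m ≈ -0.042476 m

y(8) = -29866/703125 m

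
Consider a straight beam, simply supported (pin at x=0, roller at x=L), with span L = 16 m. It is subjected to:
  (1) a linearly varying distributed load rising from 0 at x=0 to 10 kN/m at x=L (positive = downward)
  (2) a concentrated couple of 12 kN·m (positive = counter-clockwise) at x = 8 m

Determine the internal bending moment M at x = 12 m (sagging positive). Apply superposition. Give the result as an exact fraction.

M(12) = 137 kN·m

Load 1 — triangular load w₀=10 kN/m (0→w₀ over full span):
  M_1 = w₀Lx/6 - w₀x³/(6L) = 10·16·12/6 - 10·12³/(6·16) = 140 kN·m
Load 2 — applied couple M₀=12 kN·m at a=8 m (b=L-a=8):
  M_2 = M₀x/L - M₀  [x>a] = 12·12/16 - 12 = -3 kN·m
Superposition: M = Σ M_i = 137 kN·m ≈ 137.000000 kN·m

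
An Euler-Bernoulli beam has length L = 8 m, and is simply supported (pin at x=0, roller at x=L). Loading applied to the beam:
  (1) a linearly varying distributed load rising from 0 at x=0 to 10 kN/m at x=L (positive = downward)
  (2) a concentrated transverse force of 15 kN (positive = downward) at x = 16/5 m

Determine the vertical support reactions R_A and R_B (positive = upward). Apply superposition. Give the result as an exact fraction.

Load 1 — triangular load w₀=10 kN/m (0→w₀ over full span):
  R_A = w₀L/6 = 10·8/6 = 40/3 kN
  R_B = w₀L/3 = 10·8/3 = 80/3 kN
Load 2 — point force P=15 kN at a=16/5 m (b=L-a=24/5):
  R_A = Pb/L = 15·(24/5)/8 = 9 kN
  R_B = Pa/L = 15·(16/5)/8 = 6 kN
Superposition: R_A = 67/3 kN, R_B = 98/3 kN

R_A = 67/3 kN, R_B = 98/3 kN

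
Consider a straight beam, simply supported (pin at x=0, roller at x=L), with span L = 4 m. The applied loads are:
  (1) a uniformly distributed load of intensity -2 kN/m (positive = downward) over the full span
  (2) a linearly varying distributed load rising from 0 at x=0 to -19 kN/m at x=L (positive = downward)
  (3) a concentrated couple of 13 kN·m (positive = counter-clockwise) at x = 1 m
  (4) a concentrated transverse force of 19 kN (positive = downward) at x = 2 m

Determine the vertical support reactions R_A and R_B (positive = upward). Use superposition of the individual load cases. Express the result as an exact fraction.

R_A = -47/12 kN, R_B = -277/12 kN

Load 1 — uniform load w=-2 kN/m over full span:
  R_A = wL/2 = (-2)·4/2 = -4 kN
  R_B = wL/2 = (-2)·4/2 = -4 kN
Load 2 — triangular load w₀=-19 kN/m (0→w₀ over full span):
  R_A = w₀L/6 = (-19)·4/6 = -38/3 kN
  R_B = w₀L/3 = (-19)·4/3 = -76/3 kN
Load 3 — applied couple M₀=13 kN·m at a=1 m (b=L-a=3):
  R_A = M₀/L = 13/4 kN
  R_B = -M₀/L = -13/4 kN
Load 4 — point force P=19 kN at a=2 m (b=L-a=2):
  R_A = Pb/L = 19·2/4 = 19/2 kN
  R_B = Pa/L = 19·2/4 = 19/2 kN
Superposition: R_A = -47/12 kN, R_B = -277/12 kN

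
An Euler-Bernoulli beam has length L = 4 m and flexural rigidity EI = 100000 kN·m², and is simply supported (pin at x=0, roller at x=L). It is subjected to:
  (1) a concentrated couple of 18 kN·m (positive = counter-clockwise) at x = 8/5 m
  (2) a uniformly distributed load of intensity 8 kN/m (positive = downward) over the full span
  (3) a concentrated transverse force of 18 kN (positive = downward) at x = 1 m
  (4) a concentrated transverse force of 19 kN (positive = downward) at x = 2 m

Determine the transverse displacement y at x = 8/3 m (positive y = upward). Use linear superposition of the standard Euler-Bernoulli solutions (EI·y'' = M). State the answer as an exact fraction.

y(8/3) = -312481/607500000 m

Load 1 — applied couple M₀=18 kN·m at a=8/5 m (b=L-a=12/5):
  y_1 = (M₀x³/(6L)-M₀(x-a)²/2+C₁x)/EI  [x>a] with C₁=M₀(3b²-L²)/(6L)=24/25 = (18·(8/3)³/(6·4)-18·((8/3)-(8/5))²/2+(24/25)·(8/3))/100000 = 46/703125 m
Load 2 — uniform load w=8 kN/m over full span:
  y_2 = -wx(L³-2Lx²+x³)/(24EI) = -8·(8/3)·(4³-2·4·(8/3)²+(8/3)³)/(24·100000) = -176/759375 m
Load 3 — point force P=18 kN at a=1 m (b=L-a=3):
  y_3 = -Pa(L-x)(2Lx-a²-x²)/(6LEI)  [x>a] = -18·1·(4-(8/3))·(2·4·(8/3)-1²-(8/3)²)/(6·4·100000) = -119/900000 m
Load 4 — point force P=19 kN at a=2 m (b=L-a=2):
  y_4 = -Pa(L-x)(2Lx-a²-x²)/(6LEI)  [x>a] = -19·2·(4-(8/3))·(2·4·(8/3)-2²-(8/3)²)/(6·4·100000) = -437/2025000 m
Superposition: y = Σ y_i = -312481/607500000 m ≈ -0.000514 m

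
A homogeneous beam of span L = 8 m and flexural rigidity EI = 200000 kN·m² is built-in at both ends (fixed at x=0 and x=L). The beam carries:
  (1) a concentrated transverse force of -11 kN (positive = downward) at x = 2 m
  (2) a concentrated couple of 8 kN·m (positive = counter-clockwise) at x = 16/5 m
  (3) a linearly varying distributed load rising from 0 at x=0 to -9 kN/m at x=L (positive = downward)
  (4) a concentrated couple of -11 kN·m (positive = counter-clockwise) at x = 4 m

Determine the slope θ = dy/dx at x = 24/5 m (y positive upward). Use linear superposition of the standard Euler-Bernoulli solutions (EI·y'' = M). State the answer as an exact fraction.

θ(24/5) = -897/12500000 rad

Load 1 — point force P=-11 kN at a=2 m (b=L-a=6):
  θ_1 = Pa²(L-x)(2bL-(3b+a)(L-x))/(2L³EI)  [x>a] = (-11)·2²·(8-(24/5))·(2·6·8-(3·6+2)·(8-(24/5)))/(2·8³·200000) = -11/500000 rad
Load 2 — applied couple M₀=8 kN·m at a=16/5 m (b=L-a=24/5):
  θ_2 = (R_Ax²/2 - M_Ax - M₀(x-a))/EI  [x>a] with R_A=36/25, M_A=24/25 = ((36/25)·(24/5)²/2 - (24/25)·(24/5) - 8·((24/5)-(16/5)))/200000 = -8/1953125 rad
Load 3 — triangular load w₀=-9 kN/m (0→w₀ over full span):
  θ_3 = -w₀(2x(L-x)(L-2x)(x+2L)+x²(L-x)²)/(120LEI) = -(-9)·(2·(24/5)·(8-(24/5))·(8-2·(24/5))·((24/5)+2·8)+(24/5)²·(8-(24/5))²)/(120·8·200000) = -72/1953125 rad
Load 4 — applied couple M₀=-11 kN·m at a=4 m (b=L-a=4):
  θ_4 = (R_Ax²/2 - M_Ax - M₀(x-a))/EI  [x>a] with R_A=-33/16, M_A=-11/4 = ((-33/16)·(24/5)²/2 - (-11/4)·(24/5) - (-11)·((24/5)-4))/200000 = -11/1250000 rad
Superposition: θ = Σ θ_i = -897/12500000 rad ≈ -0.000072 rad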